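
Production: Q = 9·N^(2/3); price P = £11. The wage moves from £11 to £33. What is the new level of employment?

From P·MP_N = w with MP_N = 6·N^(-1/3), the labor demand is N(w) = (66/w)^(3).
At w = 11: N = 216. At w = 33: N = 8.

N* = 8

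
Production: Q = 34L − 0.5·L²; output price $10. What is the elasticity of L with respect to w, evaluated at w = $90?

From P·MP_L = w with MP_L = 34 − L, labor demand is L(w) = 34 − w/10.
dL/dw = −1/(10) = -0.1.
At w = 90, L = 25, so ε = (dL/dw)·(w/L) = (-0.1)·(90/25) = -0.36.

ε = -0.36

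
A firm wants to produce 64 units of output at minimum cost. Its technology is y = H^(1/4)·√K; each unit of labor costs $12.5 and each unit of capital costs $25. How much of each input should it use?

Cost minimization requires the marginal rate of technical substitution to equal the input-price ratio: MP_H/MP_K = w/r.
Here MP_H/MP_K = (1/4)·(K/H)/(1/2) = 0.5·(K/H). Setting this equal to 12.5/25 = 0.5 gives K = H.
Substituting into y = 64: H^(1/4)·(H)^(1/2) = 64.
Solving, H = 256 and K = 256.

H* = 256, K* = 256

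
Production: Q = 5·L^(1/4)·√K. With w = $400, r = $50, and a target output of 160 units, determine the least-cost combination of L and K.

L* = 16, K* = 256

Cost minimization requires the marginal rate of technical substitution to equal the input-price ratio: MP_L/MP_K = w/r.
Here MP_L/MP_K = (1/4)·(K/L)/(1/2) = 0.5·(K/L). Setting this equal to 400/50 = 8 gives K = 16L.
Substituting into Q = 160: 5·L^(1/4)·(16L)^(1/2) = 160.
Solving, L = 16 and K = 256.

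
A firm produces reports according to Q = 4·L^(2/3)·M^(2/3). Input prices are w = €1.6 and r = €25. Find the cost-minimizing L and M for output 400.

L* = 125, M* = 8

Cost minimization requires the marginal rate of technical substitution to equal the input-price ratio: MP_L/MP_M = w/r.
Here MP_L/MP_M = (2/3)·(M/L)/(2/3) = (M/L). Setting this equal to 1.6/25 = 0.064 gives M = 0.064L.
Substituting into Q = 400: 4·L^(2/3)·(0.064L)^(2/3) = 400.
Solving, L = 125 and M = 8.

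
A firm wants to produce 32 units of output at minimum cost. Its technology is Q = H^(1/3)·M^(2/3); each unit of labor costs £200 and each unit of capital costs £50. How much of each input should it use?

H* = 8, M* = 64

Cost minimization requires the marginal rate of technical substitution to equal the input-price ratio: MP_H/MP_M = w/r.
Here MP_H/MP_M = (1/3)·(M/H)/(2/3) = 0.5·(M/H). Setting this equal to 200/50 = 4 gives M = 8H.
Substituting into Q = 32: H^(1/3)·(8H)^(2/3) = 32.
Solving, H = 8 and M = 64.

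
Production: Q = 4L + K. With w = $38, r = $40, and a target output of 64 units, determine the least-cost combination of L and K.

The inputs are perfect substitutes, so the firm uses whichever has the lower cost per unit of output.
Cost per unit of output via L is 9.5; via K it is 40. L is cheaper.
Producing Q = 64 with L alone: L = 16, K = 0.

L* = 16, K* = 0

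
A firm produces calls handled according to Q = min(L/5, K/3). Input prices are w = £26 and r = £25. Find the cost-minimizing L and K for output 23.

L* = 115, K* = 69

With a fixed-proportions technology, the cost-minimizing bundle uses no slack in either input: L/5 = K/3 = Q.
So L = 5·23 = 115 and K = 3·23 = 69.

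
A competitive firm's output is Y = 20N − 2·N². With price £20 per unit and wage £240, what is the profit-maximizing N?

The marginal product of N is MP_N = 20 − 4N.
A price-taking firm hires until the value of the marginal product equals the wage: P·MP_N = w, so 20·(20 − 4N) = 240.
Then 20 − 4N = 12, giving N = 2.

N* = 2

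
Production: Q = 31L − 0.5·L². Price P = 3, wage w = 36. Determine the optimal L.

L* = 19

The marginal product of L is MP_L = 31 − L.
A price-taking firm hires until the value of the marginal product equals the wage: P·MP_L = w, so 3·(31 − L) = 36.
Then 31 − L = 12, giving L = 19.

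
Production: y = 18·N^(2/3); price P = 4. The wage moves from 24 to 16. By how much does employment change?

From P·MP_N = w with MP_N = 12·N^(-1/3), the labor demand is N(w) = (48/w)^(3).
At w = 24: N = 8. At w = 16: N = 27.
ΔN = 27 − 8 = 19.

ΔN = 19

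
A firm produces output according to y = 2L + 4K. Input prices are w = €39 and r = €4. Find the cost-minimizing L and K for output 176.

The inputs are perfect substitutes, so the firm uses whichever has the lower cost per unit of output.
Cost per unit of output via L is w/2 = 19.5; via K it is r/4 = 1. K is cheaper.
Producing y = 176 with K alone: L = 0, K = 44.

L* = 0, K* = 44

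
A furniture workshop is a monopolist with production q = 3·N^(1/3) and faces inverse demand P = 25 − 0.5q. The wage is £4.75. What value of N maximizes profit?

Marginal revenue from the inverse demand is MR = 25 − q.
The marginal product is MP_N = N^(-2/3).
A monopolist hires until marginal revenue product equals the wage: MR·MP_N = w.
At N, q = 3·N^(1/3). Substituting and solving: (25 − 3·N^(1/3))·N^(-2/3) = 4.75 gives N = 8.

N* = 8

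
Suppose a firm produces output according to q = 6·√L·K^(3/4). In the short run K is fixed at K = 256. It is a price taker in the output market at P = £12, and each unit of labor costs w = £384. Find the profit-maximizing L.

With K = 256, MP_L = (1/2)·6·L^(-1/2)·256^(3/4) = 192·L^(-1/2).
Profit maximization for a price taker requires P·MP_L = w: 12·192·L^(-1/2) = 384.
So L^(-1/2) = 1/6, which gives L = 36.

L* = 36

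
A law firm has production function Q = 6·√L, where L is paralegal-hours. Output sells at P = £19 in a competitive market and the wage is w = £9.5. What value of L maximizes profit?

MP_L = (1/2)·6·L^(-1/2) = 3·L^(-1/2).
Profit maximization for a price taker requires P·MP_L = w: 19·3·L^(-1/2) = 9.5.
So L^(-1/2) = 1/6, which gives L = 36.

L* = 36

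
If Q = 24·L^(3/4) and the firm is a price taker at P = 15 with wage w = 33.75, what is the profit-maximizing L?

L* = 4096

MP_L = (3/4)·24·L^(-1/4) = 18·L^(-1/4).
Profit maximization for a price taker requires P·MP_L = w: 15·18·L^(-1/4) = 33.75.
So L^(-1/4) = 0.125, which gives L = 4096.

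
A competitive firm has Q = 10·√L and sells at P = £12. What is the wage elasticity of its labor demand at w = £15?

MP_L = (1/2)·10·L^(-1/2), so P·MP_L = w gives 60·L^(-1/2) = w.
Solving, L(w) = (60/w)^(2). This is a constant-elasticity form: L ∝ w^(−2), so ε = −2.

ε = -2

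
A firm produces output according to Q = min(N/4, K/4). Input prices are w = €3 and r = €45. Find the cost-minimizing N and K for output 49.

N* = 196, K* = 196

With a fixed-proportions technology, the cost-minimizing bundle uses no slack in either input: N/4 = K/4 = Q.
So N = 4·49 = 196 and K = 4·49 = 196.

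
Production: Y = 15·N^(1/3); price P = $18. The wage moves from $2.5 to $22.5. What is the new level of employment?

N* = 8

From P·MP_N = w with MP_N = 5·N^(-2/3), the labor demand is N(w) = (90/w)^(3/2).
At w = 2.5: N = 216. At w = 22.5: N = 8.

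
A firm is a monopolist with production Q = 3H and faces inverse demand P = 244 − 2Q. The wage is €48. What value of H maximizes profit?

H* = 19

Marginal revenue from the inverse demand is MR = 244 − 4Q.
The marginal product is MP_H = 3.
A monopolist hires until marginal revenue product equals the wage: MR·MP_H = w.
(244 − 12H)·3 = 48, so H = 19.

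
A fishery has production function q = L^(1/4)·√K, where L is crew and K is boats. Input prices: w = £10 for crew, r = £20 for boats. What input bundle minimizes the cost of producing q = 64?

L* = 256, K* = 256

Cost minimization requires the marginal rate of technical substitution to equal the input-price ratio: MP_L/MP_K = w/r.
Here MP_L/MP_K = (1/4)·(K/L)/(1/2) = 0.5·(K/L). Setting this equal to 10/20 = 0.5 gives K = L.
Substituting into q = 64: L^(1/4)·(L)^(1/2) = 64.
Solving, L = 256 and K = 256.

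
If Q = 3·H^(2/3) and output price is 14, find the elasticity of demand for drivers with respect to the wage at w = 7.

MP_H = (2/3)·3·H^(-1/3), so P·MP_H = w gives 28·H^(-1/3) = w.
Solving, H(w) = (28/w)^(3). This is a constant-elasticity form: H ∝ w^(−3), so ε = −3.

ε = -3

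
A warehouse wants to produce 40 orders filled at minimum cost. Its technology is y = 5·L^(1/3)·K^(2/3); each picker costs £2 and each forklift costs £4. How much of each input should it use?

L* = 8, K* = 8

Cost minimization requires the marginal rate of technical substitution to equal the input-price ratio: MP_L/MP_K = w/r.
Here MP_L/MP_K = (1/3)·(K/L)/(2/3) = 0.5·(K/L). Setting this equal to 2/4 = 0.5 gives K = L.
Substituting into y = 40: 5·L^(1/3)·(L)^(2/3) = 40.
Solving, L = 8 and K = 8.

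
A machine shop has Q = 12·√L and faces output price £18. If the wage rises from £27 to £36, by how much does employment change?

ΔL = -7

From P·MP_L = w with MP_L = 6·L^(-1/2), the labor demand is L(w) = (108/w)^(2).
At w = 27: L = 16. At w = 36: L = 9.
ΔL = 9 − 16 = -7.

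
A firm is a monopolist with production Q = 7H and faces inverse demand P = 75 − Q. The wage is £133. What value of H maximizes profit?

Marginal revenue from the inverse demand is MR = 75 − 2Q.
The marginal product is MP_H = 7.
A monopolist hires until marginal revenue product equals the wage: MR·MP_H = w.
(75 − 14H)·7 = 133, so H = 4.

H* = 4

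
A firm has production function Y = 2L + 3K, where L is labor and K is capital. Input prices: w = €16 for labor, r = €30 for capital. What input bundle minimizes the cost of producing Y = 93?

L* = 46.5, K* = 0

The inputs are perfect substitutes, so the firm uses whichever has the lower cost per unit of output.
Cost per unit of output via L is w/2 = 8; via K it is r/3 = 10. L is cheaper.
Producing Y = 93 with L alone: L = 46.5, K = 0.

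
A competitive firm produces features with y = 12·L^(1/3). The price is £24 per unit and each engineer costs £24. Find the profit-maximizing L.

MP_L = (1/3)·12·L^(-2/3) = 4·L^(-2/3).
Profit maximization for a price taker requires P·MP_L = w: 24·4·L^(-2/3) = 24.
So L^(-2/3) = 0.25, which gives L = 8.

L* = 8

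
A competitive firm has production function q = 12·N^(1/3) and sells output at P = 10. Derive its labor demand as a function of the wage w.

N(w) = (40/w)^(3/2)

MP_N = (1/3)·12·N^(-2/3) = 4·N^(-2/3).
Setting P·MP_N = w: 40·N^(-2/3) = w.
Solving for N: N^(-2/3) = w/40, so N = (40/w)^(3/2).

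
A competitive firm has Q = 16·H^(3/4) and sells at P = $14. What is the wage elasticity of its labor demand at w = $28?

ε = -4

MP_H = (3/4)·16·H^(-1/4), so P·MP_H = w gives 168·H^(-1/4) = w.
Solving, H(w) = (168/w)^(4). This is a constant-elasticity form: H ∝ w^(−4), so ε = −4.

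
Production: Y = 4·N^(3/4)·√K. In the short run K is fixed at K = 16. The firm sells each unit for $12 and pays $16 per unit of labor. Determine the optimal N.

With K = 16, MP_N = (3/4)·4·N^(-1/4)·16^(1/2) = 12·N^(-1/4).
Profit maximization for a price taker requires P·MP_N = w: 12·12·N^(-1/4) = 16.
So N^(-1/4) = 1/9, which gives N = 6561.

N* = 6561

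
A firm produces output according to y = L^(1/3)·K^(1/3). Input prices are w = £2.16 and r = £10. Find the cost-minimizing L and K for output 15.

L* = 125, K* = 27

Cost minimization requires the marginal rate of technical substitution to equal the input-price ratio: MP_L/MP_K = w/r.
Here MP_L/MP_K = (1/3)·(K/L)/(1/3) = (K/L). Setting this equal to 2.16/10 = 0.216 gives K = 0.216L.
Substituting into y = 15: L^(1/3)·(0.216L)^(1/3) = 15.
Solving, L = 125 and K = 27.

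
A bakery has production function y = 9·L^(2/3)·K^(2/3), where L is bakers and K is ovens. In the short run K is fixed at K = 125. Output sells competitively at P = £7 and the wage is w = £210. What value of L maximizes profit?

L* = 125

With K = 125, MP_L = (2/3)·9·L^(-1/3)·125^(2/3) = 150·L^(-1/3).
Profit maximization for a price taker requires P·MP_L = w: 7·150·L^(-1/3) = 210.
So L^(-1/3) = 0.2, which gives L = 125.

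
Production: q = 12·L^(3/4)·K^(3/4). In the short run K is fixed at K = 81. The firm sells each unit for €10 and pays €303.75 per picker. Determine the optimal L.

With K = 81, MP_L = (3/4)·12·L^(-1/4)·81^(3/4) = 243·L^(-1/4).
Profit maximization for a price taker requires P·MP_L = w: 10·243·L^(-1/4) = 303.75.
So L^(-1/4) = 0.125, which gives L = 4096.

L* = 4096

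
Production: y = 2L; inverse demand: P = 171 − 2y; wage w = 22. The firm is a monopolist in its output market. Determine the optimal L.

L* = 20

Marginal revenue from the inverse demand is MR = 171 − 4y.
The marginal product is MP_L = 2.
A monopolist hires until marginal revenue product equals the wage: MR·MP_L = w.
(171 − 8L)·2 = 22, so L = 20.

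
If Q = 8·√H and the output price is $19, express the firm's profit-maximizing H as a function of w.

MP_H = (1/2)·8·H^(-1/2) = 4·H^(-1/2).
Setting P·MP_H = w: 76·H^(-1/2) = w.
Solving for H: H^(-1/2) = w/76, so H = (76/w)^(2).

H(w) = 5776/w²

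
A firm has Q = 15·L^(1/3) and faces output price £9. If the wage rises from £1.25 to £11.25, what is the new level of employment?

From P·MP_L = w with MP_L = 5·L^(-2/3), the labor demand is L(w) = (45/w)^(3/2).
At w = 1.25: L = 216. At w = 11.25: L = 8.

L* = 8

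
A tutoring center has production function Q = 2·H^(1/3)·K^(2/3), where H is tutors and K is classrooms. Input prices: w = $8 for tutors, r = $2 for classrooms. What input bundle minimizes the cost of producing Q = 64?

Cost minimization requires the marginal rate of technical substitution to equal the input-price ratio: MP_H/MP_K = w/r.
Here MP_H/MP_K = (1/3)·(K/H)/(2/3) = 0.5·(K/H). Setting this equal to 8/2 = 4 gives K = 8H.
Substituting into Q = 64: 2·H^(1/3)·(8H)^(2/3) = 64.
Solving, H = 8 and K = 64.

H* = 8, K* = 64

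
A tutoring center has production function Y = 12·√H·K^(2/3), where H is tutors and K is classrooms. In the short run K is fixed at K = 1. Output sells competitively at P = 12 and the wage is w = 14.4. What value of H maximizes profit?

H* = 25

With K = 1, MP_H = (1/2)·12·H^(-1/2)·1^(2/3) = 6·H^(-1/2).
Profit maximization for a price taker requires P·MP_H = w: 12·6·H^(-1/2) = 14.4.
So H^(-1/2) = 0.2, which gives H = 25.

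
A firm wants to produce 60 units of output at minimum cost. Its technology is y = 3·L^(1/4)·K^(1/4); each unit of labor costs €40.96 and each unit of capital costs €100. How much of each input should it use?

L* = 625, K* = 256

Cost minimization requires the marginal rate of technical substitution to equal the input-price ratio: MP_L/MP_K = w/r.
Here MP_L/MP_K = (1/4)·(K/L)/(1/4) = (K/L). Setting this equal to 40.96/100 = 0.4096 gives K = 0.4096L.
Substituting into y = 60: 3·L^(1/4)·(0.4096L)^(1/4) = 60.
Solving, L = 625 and K = 256.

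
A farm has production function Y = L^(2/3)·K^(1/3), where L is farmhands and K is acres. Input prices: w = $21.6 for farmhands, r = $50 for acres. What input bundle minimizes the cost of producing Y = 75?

L* = 125, K* = 27

Cost minimization requires the marginal rate of technical substitution to equal the input-price ratio: MP_L/MP_K = w/r.
Here MP_L/MP_K = (2/3)·(K/L)/(1/3) = 2·(K/L). Setting this equal to 21.6/50 = 0.432 gives K = 0.216L.
Substituting into Y = 75: L^(2/3)·(0.216L)^(1/3) = 75.
Solving, L = 125 and K = 27.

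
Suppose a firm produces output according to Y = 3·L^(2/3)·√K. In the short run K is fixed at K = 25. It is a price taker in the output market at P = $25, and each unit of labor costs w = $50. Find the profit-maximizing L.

With K = 25, MP_L = (2/3)·3·L^(-1/3)·25^(1/2) = 10·L^(-1/3).
Profit maximization for a price taker requires P·MP_L = w: 25·10·L^(-1/3) = 50.
So L^(-1/3) = 0.2, which gives L = 125.

L* = 125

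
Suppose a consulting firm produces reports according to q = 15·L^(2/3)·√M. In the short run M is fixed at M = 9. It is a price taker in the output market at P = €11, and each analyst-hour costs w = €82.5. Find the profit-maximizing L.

L* = 64

With M = 9, MP_L = (2/3)·15·L^(-1/3)·9^(1/2) = 30·L^(-1/3).
Profit maximization for a price taker requires P·MP_L = w: 11·30·L^(-1/3) = 82.5.
So L^(-1/3) = 0.25, which gives L = 64.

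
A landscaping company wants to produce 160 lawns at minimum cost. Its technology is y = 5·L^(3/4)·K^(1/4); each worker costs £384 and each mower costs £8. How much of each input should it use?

L* = 16, K* = 256

Cost minimization requires the marginal rate of technical substitution to equal the input-price ratio: MP_L/MP_K = w/r.
Here MP_L/MP_K = (3/4)·(K/L)/(1/4) = 3·(K/L). Setting this equal to 384/8 = 48 gives K = 16L.
Substituting into y = 160: 5·L^(3/4)·(16L)^(1/4) = 160.
Solving, L = 16 and K = 256.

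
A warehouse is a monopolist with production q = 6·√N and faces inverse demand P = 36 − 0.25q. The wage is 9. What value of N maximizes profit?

Marginal revenue from the inverse demand is MR = 36 − 0.5q.
The marginal product is MP_N = 3·N^(-1/2).
A monopolist hires until marginal revenue product equals the wage: MR·MP_N = w.
At N, q = 6·√N. Substituting and solving: (36 − 3·√N)·3·N^(-1/2) = 9 gives N = 36.

N* = 36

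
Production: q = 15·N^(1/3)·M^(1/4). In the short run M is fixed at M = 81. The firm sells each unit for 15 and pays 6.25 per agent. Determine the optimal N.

N* = 216

With M = 81, MP_N = (1/3)·15·N^(-2/3)·81^(1/4) = 15·N^(-2/3).
Profit maximization for a price taker requires P·MP_N = w: 15·15·N^(-2/3) = 6.25.
So N^(-2/3) = 1/36, which gives N = 216.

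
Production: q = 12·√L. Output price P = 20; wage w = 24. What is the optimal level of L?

L* = 25

MP_L = (1/2)·12·L^(-1/2) = 6·L^(-1/2).
Profit maximization for a price taker requires P·MP_L = w: 20·6·L^(-1/2) = 24.
So L^(-1/2) = 0.2, which gives L = 25.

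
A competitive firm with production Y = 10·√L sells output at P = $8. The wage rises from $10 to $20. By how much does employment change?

ΔL = -12

From P·MP_L = w with MP_L = 5·L^(-1/2), the labor demand is L(w) = (40/w)^(2).
At w = 10: L = 16. At w = 20: L = 4.
ΔL = 4 − 16 = -12.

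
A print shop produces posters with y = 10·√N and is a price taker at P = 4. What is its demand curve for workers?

MP_N = (1/2)·10·N^(-1/2) = 5·N^(-1/2).
Setting P·MP_N = w: 20·N^(-1/2) = w.
Solving for N: N^(-1/2) = w/20, so N = (20/w)^(2).

N(w) = 400/w²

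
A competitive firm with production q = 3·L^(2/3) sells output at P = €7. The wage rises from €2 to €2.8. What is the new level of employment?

From P·MP_L = w with MP_L = 2·L^(-1/3), the labor demand is L(w) = (14/w)^(3).
At w = 2: L = 343. At w = 2.8: L = 125.

L* = 125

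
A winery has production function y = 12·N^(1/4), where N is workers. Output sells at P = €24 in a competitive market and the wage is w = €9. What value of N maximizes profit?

MP_N = (1/4)·12·N^(-3/4) = 3·N^(-3/4).
Profit maximization for a price taker requires P·MP_N = w: 24·3·N^(-3/4) = 9.
So N^(-3/4) = 0.125, which gives N = 16.

N* = 16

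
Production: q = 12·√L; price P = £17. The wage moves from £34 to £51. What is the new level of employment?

L* = 4

From P·MP_L = w with MP_L = 6·L^(-1/2), the labor demand is L(w) = (102/w)^(2).
At w = 34: L = 9. At w = 51: L = 4.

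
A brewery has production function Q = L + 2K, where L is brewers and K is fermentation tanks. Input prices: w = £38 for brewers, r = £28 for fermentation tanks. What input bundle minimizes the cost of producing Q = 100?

L* = 0, K* = 50

The inputs are perfect substitutes, so the firm uses whichever has the lower cost per unit of output.
Cost per unit of output via L is 38; via K it is 14. K is cheaper.
Producing Q = 100 with K alone: L = 0, K = 50.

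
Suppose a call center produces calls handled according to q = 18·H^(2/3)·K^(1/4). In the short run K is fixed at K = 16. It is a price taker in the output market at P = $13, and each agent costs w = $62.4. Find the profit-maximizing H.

H* = 125

With K = 16, MP_H = (2/3)·18·H^(-1/3)·16^(1/4) = 24·H^(-1/3).
Profit maximization for a price taker requires P·MP_H = w: 13·24·H^(-1/3) = 62.4.
So H^(-1/3) = 0.2, which gives H = 125.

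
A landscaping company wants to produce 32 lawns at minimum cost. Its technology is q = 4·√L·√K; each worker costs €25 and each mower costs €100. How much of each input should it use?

L* = 16, K* = 4

Cost minimization requires the marginal rate of technical substitution to equal the input-price ratio: MP_L/MP_K = w/r.
Here MP_L/MP_K = (1/2)·(K/L)/(1/2) = (K/L). Setting this equal to 25/100 = 0.25 gives K = 0.25L.
Substituting into q = 32: 4·L^(1/2)·(0.25L)^(1/2) = 32.
Solving, L = 16 and K = 4.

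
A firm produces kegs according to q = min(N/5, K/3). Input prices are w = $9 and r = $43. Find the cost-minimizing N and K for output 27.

N* = 135, K* = 81

With a fixed-proportions technology, the cost-minimizing bundle uses no slack in either input: N/5 = K/3 = q.
So N = 5·27 = 135 and K = 3·27 = 81.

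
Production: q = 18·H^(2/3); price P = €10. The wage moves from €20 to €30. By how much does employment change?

ΔH = -152

From P·MP_H = w with MP_H = 12·H^(-1/3), the labor demand is H(w) = (120/w)^(3).
At w = 20: H = 216. At w = 30: H = 64.
ΔH = 64 − 216 = -152.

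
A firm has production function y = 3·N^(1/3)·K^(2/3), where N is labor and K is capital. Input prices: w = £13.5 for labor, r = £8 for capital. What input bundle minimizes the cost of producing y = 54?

N* = 8, K* = 27

Cost minimization requires the marginal rate of technical substitution to equal the input-price ratio: MP_N/MP_K = w/r.
Here MP_N/MP_K = (1/3)·(K/N)/(2/3) = 0.5·(K/N). Setting this equal to 13.5/8 = 1.6875 gives K = 3.375N.
Substituting into y = 54: 3·N^(1/3)·(3.375N)^(2/3) = 54.
Solving, N = 8 and K = 27.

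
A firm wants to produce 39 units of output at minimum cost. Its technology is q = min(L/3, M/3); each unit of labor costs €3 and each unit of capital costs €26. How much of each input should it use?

With a fixed-proportions technology, the cost-minimizing bundle uses no slack in either input: L/3 = M/3 = q.
So L = 3·39 = 117 and M = 3·39 = 117.

L* = 117, M* = 117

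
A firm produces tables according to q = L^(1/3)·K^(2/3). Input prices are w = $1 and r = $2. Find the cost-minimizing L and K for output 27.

Cost minimization requires the marginal rate of technical substitution to equal the input-price ratio: MP_L/MP_K = w/r.
Here MP_L/MP_K = (1/3)·(K/L)/(2/3) = 0.5·(K/L). Setting this equal to 1/2 = 0.5 gives K = L.
Substituting into q = 27: L^(1/3)·(L)^(2/3) = 27.
Solving, L = 27 and K = 27.

L* = 27, K* = 27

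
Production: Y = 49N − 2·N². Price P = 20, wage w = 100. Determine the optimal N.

N* = 11

The marginal product of N is MP_N = 49 − 4N.
A price-taking firm hires until the value of the marginal product equals the wage: P·MP_N = w, so 20·(49 − 4N) = 100.
Then 49 − 4N = 5, giving N = 11.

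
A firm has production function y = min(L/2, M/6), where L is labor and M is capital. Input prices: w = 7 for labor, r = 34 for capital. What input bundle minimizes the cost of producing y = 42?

With a fixed-proportions technology, the cost-minimizing bundle uses no slack in either input: L/2 = M/6 = y.
So L = 2·42 = 84 and M = 6·42 = 252.

L* = 84, M* = 252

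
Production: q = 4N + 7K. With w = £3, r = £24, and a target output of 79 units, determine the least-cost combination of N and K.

The inputs are perfect substitutes, so the firm uses whichever has the lower cost per unit of output.
Cost per unit of output via N is w/4 = 0.75; via K it is r/7 = 24/7. N is cheaper.
Producing q = 79 with N alone: N = 19.75, K = 0.

N* = 19.75, K* = 0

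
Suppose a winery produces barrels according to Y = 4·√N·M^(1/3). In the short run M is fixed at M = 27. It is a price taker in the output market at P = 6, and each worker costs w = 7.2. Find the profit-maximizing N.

N* = 25

With M = 27, MP_N = (1/2)·4·N^(-1/2)·27^(1/3) = 6·N^(-1/2).
Profit maximization for a price taker requires P·MP_N = w: 6·6·N^(-1/2) = 7.2.
So N^(-1/2) = 0.2, which gives N = 25.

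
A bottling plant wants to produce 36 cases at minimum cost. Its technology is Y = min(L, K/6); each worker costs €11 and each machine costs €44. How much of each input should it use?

With a fixed-proportions technology, the cost-minimizing bundle uses no slack in either input: L = K/6 = Y.
So L = 36 and K = 6·36 = 216.

L* = 36, K* = 216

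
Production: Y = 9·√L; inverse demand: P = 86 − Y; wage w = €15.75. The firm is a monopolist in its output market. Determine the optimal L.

Marginal revenue from the inverse demand is MR = 86 − 2Y.
The marginal product is MP_L = 4.5·L^(-1/2).
A monopolist hires until marginal revenue product equals the wage: MR·MP_L = w.
At L, Y = 9·√L. Substituting and solving: (86 − 18·√L)·4.5·L^(-1/2) = 15.75 gives L = 16.

L* = 16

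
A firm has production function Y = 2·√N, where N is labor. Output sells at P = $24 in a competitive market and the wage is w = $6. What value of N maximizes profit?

MP_N = (1/2)·2·N^(-1/2) = N^(-1/2).
Profit maximization for a price taker requires P·MP_N = w: 24·N^(-1/2) = 6.
So N^(-1/2) = 0.25, which gives N = 16.

N* = 16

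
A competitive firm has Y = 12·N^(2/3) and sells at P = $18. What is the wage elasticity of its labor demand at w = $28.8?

ε = -3

MP_N = (2/3)·12·N^(-1/3), so P·MP_N = w gives 144·N^(-1/3) = w.
Solving, N(w) = (144/w)^(3). This is a constant-elasticity form: N ∝ w^(−3), so ε = −3.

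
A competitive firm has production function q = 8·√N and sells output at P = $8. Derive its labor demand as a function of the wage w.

MP_N = (1/2)·8·N^(-1/2) = 4·N^(-1/2).
Setting P·MP_N = w: 32·N^(-1/2) = w.
Solving for N: N^(-1/2) = w/32, so N = (32/w)^(2).

N(w) = 1024/w²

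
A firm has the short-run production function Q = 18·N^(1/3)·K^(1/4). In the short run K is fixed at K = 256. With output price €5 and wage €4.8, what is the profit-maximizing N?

With K = 256, MP_N = (1/3)·18·N^(-2/3)·256^(1/4) = 24·N^(-2/3).
Profit maximization for a price taker requires P·MP_N = w: 5·24·N^(-2/3) = 4.8.
So N^(-2/3) = 0.04, which gives N = 125.

N* = 125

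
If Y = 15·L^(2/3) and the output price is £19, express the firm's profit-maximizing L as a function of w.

L(w) = 6859000/w³

MP_L = (2/3)·15·L^(-1/3) = 10·L^(-1/3).
Setting P·MP_L = w: 190·L^(-1/3) = w.
Solving for L: L^(-1/3) = w/190, so L = (190/w)^(3).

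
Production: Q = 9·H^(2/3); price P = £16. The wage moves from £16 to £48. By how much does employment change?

From P·MP_H = w with MP_H = 6·H^(-1/3), the labor demand is H(w) = (96/w)^(3).
At w = 16: H = 216. At w = 48: H = 8.
ΔH = 8 − 216 = -208.

ΔH = -208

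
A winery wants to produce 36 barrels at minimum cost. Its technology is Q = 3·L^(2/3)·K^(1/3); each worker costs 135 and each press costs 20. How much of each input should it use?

L* = 8, K* = 27

Cost minimization requires the marginal rate of technical substitution to equal the input-price ratio: MP_L/MP_K = w/r.
Here MP_L/MP_K = (2/3)·(K/L)/(1/3) = 2·(K/L). Setting this equal to 135/20 = 6.75 gives K = 3.375L.
Substituting into Q = 36: 3·L^(2/3)·(3.375L)^(1/3) = 36.
Solving, L = 8 and K = 27.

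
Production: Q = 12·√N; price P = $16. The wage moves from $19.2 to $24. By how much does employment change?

From P·MP_N = w with MP_N = 6·N^(-1/2), the labor demand is N(w) = (96/w)^(2).
At w = 19.2: N = 25. At w = 24: N = 16.
ΔN = 16 − 25 = -9.

ΔN = -9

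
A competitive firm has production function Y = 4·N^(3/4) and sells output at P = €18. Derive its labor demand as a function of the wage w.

MP_N = (3/4)·4·N^(-1/4) = 3·N^(-1/4).
Setting P·MP_N = w: 54·N^(-1/4) = w.
Solving for N: N^(-1/4) = w/54, so N = (54/w)^(4).

N(w) = 8503056/w^(4)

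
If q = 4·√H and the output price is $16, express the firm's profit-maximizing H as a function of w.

MP_H = (1/2)·4·H^(-1/2) = 2·H^(-1/2).
Setting P·MP_H = w: 32·H^(-1/2) = w.
Solving for H: H^(-1/2) = w/32, so H = (32/w)^(2).

H(w) = 1024/w²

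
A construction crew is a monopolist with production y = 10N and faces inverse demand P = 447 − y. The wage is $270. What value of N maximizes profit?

N* = 21

Marginal revenue from the inverse demand is MR = 447 − 2y.
The marginal product is MP_N = 10.
A monopolist hires until marginal revenue product equals the wage: MR·MP_N = w.
(447 − 20N)·10 = 270, so N = 21.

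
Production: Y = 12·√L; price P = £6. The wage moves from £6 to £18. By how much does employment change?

From P·MP_L = w with MP_L = 6·L^(-1/2), the labor demand is L(w) = (36/w)^(2).
At w = 6: L = 36. At w = 18: L = 4.
ΔL = 4 − 36 = -32.

ΔL = -32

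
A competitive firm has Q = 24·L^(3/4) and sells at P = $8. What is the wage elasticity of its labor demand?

MP_L = (3/4)·24·L^(-1/4), so P·MP_L = w gives 144·L^(-1/4) = w.
Solving, L(w) = (144/w)^(4). This is a constant-elasticity form: L ∝ w^(−4), so ε = −4.

ε = -4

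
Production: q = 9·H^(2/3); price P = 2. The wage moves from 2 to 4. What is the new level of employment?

H* = 27

From P·MP_H = w with MP_H = 6·H^(-1/3), the labor demand is H(w) = (12/w)^(3).
At w = 2: H = 216. At w = 4: H = 27.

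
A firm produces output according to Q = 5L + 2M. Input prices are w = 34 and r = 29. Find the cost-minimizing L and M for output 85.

L* = 17, M* = 0

The inputs are perfect substitutes, so the firm uses whichever has the lower cost per unit of output.
Cost per unit of output via L is w/5 = 6.8; via M it is r/2 = 14.5. L is cheaper.
Producing Q = 85 with L alone: L = 17, M = 0.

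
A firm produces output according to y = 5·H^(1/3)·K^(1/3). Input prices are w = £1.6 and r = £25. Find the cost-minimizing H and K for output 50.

Cost minimization requires the marginal rate of technical substitution to equal the input-price ratio: MP_H/MP_K = w/r.
Here MP_H/MP_K = (1/3)·(K/H)/(1/3) = (K/H). Setting this equal to 1.6/25 = 0.064 gives K = 0.064H.
Substituting into y = 50: 5·H^(1/3)·(0.064H)^(1/3) = 50.
Solving, H = 125 and K = 8.

H* = 125, K* = 8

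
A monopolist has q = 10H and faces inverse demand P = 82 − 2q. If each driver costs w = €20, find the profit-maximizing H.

H* = 2

Marginal revenue from the inverse demand is MR = 82 − 4q.
The marginal product is MP_H = 10.
A monopolist hires until marginal revenue product equals the wage: MR·MP_H = w.
(82 − 40H)·10 = 20, so H = 2.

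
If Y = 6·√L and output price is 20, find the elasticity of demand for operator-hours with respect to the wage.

MP_L = (1/2)·6·L^(-1/2), so P·MP_L = w gives 60·L^(-1/2) = w.
Solving, L(w) = (60/w)^(2). This is a constant-elasticity form: L ∝ w^(−2), so ε = −2.

ε = -2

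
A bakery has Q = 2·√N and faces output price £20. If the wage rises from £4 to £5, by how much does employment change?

From P·MP_N = w with MP_N = N^(-1/2), the labor demand is N(w) = (20/w)^(2).
At w = 4: N = 25. At w = 5: N = 16.
ΔN = 16 − 25 = -9.

ΔN = -9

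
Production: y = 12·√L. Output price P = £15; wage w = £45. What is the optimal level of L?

L* = 4

MP_L = (1/2)·12·L^(-1/2) = 6·L^(-1/2).
Profit maximization for a price taker requires P·MP_L = w: 15·6·L^(-1/2) = 45.
So L^(-1/2) = 0.5, which gives L = 4.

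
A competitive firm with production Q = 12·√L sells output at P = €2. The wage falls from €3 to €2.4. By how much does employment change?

ΔL = 9

From P·MP_L = w with MP_L = 6·L^(-1/2), the labor demand is L(w) = (12/w)^(2).
At w = 3: L = 16. At w = 2.4: L = 25.
ΔL = 25 − 16 = 9.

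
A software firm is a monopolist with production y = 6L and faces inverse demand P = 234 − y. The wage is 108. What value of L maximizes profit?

Marginal revenue from the inverse demand is MR = 234 − 2y.
The marginal product is MP_L = 6.
A monopolist hires until marginal revenue product equals the wage: MR·MP_L = w.
(234 − 12L)·6 = 108, so L = 18.

L* = 18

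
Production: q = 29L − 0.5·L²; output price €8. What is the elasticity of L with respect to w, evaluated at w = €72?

From P·MP_L = w with MP_L = 29 − L, labor demand is L(w) = 29 − w/8.
dL/dw = −1/(8) = -0.125.
At w = 72, L = 20, so ε = (dL/dw)·(w/L) = (-0.125)·(72/20) = -0.45.

ε = -0.45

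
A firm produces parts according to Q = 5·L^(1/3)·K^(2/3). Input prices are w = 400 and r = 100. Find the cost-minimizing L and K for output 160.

L* = 8, K* = 64

Cost minimization requires the marginal rate of technical substitution to equal the input-price ratio: MP_L/MP_K = w/r.
Here MP_L/MP_K = (1/3)·(K/L)/(2/3) = 0.5·(K/L). Setting this equal to 400/100 = 4 gives K = 8L.
Substituting into Q = 160: 5·L^(1/3)·(8L)^(2/3) = 160.
Solving, L = 8 and K = 64.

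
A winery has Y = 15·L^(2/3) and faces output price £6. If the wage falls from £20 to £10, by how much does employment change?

ΔL = 189

From P·MP_L = w with MP_L = 10·L^(-1/3), the labor demand is L(w) = (60/w)^(3).
At w = 20: L = 27. At w = 10: L = 216.
ΔL = 216 − 27 = 189.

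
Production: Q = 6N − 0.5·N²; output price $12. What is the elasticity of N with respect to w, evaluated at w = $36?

From P·MP_N = w with MP_N = 6 − N, labor demand is N(w) = 6 − w/12.
dN/dw = −1/(12) = -1/12.
At w = 36, N = 3, so ε = (dN/dw)·(w/N) = (-1/12)·(36/3) = -1.

ε = -1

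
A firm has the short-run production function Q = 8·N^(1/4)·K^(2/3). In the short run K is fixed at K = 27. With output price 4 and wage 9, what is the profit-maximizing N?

N* = 16

With K = 27, MP_N = (1/4)·8·N^(-3/4)·27^(2/3) = 18·N^(-3/4).
Profit maximization for a price taker requires P·MP_N = w: 4·18·N^(-3/4) = 9.
So N^(-3/4) = 0.125, which gives N = 16.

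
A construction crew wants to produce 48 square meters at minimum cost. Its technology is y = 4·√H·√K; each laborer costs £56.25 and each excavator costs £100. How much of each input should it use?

H* = 16, K* = 9

Cost minimization requires the marginal rate of technical substitution to equal the input-price ratio: MP_H/MP_K = w/r.
Here MP_H/MP_K = (1/2)·(K/H)/(1/2) = (K/H). Setting this equal to 56.25/100 = 0.5625 gives K = 0.5625H.
Substituting into y = 48: 4·H^(1/2)·(0.5625H)^(1/2) = 48.
Solving, H = 16 and K = 9.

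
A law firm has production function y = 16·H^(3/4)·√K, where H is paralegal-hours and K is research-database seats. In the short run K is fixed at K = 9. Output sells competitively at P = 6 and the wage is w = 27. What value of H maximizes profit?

H* = 4096

With K = 9, MP_H = (3/4)·16·H^(-1/4)·9^(1/2) = 36·H^(-1/4).
Profit maximization for a price taker requires P·MP_H = w: 6·36·H^(-1/4) = 27.
So H^(-1/4) = 0.125, which gives H = 4096.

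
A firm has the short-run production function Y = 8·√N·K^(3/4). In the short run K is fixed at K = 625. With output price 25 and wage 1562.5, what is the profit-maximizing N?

With K = 625, MP_N = (1/2)·8·N^(-1/2)·625^(3/4) = 500·N^(-1/2).
Profit maximization for a price taker requires P·MP_N = w: 25·500·N^(-1/2) = 1562.5.
So N^(-1/2) = 0.125, which gives N = 64.

N* = 64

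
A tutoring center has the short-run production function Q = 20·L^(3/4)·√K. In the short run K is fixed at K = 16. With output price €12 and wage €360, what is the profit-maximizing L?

With K = 16, MP_L = (3/4)·20·L^(-1/4)·16^(1/2) = 60·L^(-1/4).
Profit maximization for a price taker requires P·MP_L = w: 12·60·L^(-1/4) = 360.
So L^(-1/4) = 0.5, which gives L = 16.

L* = 16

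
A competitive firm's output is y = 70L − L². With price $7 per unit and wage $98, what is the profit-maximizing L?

The marginal product of L is MP_L = 70 − 2L.
A price-taking firm hires until the value of the marginal product equals the wage: P·MP_L = w, so 7·(70 − 2L) = 98.
Then 70 − 2L = 14, giving L = 28.

L* = 28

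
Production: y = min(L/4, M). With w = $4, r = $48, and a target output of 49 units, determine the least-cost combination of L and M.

L* = 196, M* = 49

With a fixed-proportions technology, the cost-minimizing bundle uses no slack in either input: L/4 = M = y.
So L = 4·49 = 196 and M = 49.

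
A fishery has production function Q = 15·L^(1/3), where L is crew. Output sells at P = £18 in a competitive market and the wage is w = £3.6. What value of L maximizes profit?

MP_L = (1/3)·15·L^(-2/3) = 5·L^(-2/3).
Profit maximization for a price taker requires P·MP_L = w: 18·5·L^(-2/3) = 3.6.
So L^(-2/3) = 0.04, which gives L = 125.

L* = 125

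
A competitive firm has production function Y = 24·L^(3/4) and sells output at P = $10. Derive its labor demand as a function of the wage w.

MP_L = (3/4)·24·L^(-1/4) = 18·L^(-1/4).
Setting P·MP_L = w: 180·L^(-1/4) = w.
Solving for L: L^(-1/4) = w/180, so L = (180/w)^(4).

L(w) = (180/w)^(4)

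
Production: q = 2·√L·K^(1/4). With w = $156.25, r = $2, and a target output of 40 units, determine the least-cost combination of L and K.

Cost minimization requires the marginal rate of technical substitution to equal the input-price ratio: MP_L/MP_K = w/r.
Here MP_L/MP_K = (1/2)·(K/L)/(1/4) = 2·(K/L). Setting this equal to 156.25/2 = 78.125 gives K = 39.0625L.
Substituting into q = 40: 2·L^(1/2)·(39.0625L)^(1/4) = 40.
Solving, L = 16 and K = 625.

L* = 16, K* = 625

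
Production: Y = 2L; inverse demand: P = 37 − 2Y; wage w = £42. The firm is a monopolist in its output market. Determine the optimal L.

Marginal revenue from the inverse demand is MR = 37 − 4Y.
The marginal product is MP_L = 2.
A monopolist hires until marginal revenue product equals the wage: MR·MP_L = w.
(37 − 8L)·2 = 42, so L = 2.

L* = 2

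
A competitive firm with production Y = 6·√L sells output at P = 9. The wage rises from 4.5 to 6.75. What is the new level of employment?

From P·MP_L = w with MP_L = 3·L^(-1/2), the labor demand is L(w) = (27/w)^(2).
At w = 4.5: L = 36. At w = 6.75: L = 16.

L* = 16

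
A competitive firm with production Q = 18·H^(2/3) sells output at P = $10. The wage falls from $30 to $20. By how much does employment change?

From P·MP_H = w with MP_H = 12·H^(-1/3), the labor demand is H(w) = (120/w)^(3).
At w = 30: H = 64. At w = 20: H = 216.
ΔH = 216 − 64 = 152.

ΔH = 152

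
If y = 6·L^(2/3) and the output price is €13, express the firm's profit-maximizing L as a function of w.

L(w) = 140608/w³

MP_L = (2/3)·6·L^(-1/3) = 4·L^(-1/3).
Setting P·MP_L = w: 52·L^(-1/3) = w.
Solving for L: L^(-1/3) = w/52, so L = (52/w)^(3).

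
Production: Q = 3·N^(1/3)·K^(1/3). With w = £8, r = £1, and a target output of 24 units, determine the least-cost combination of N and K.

Cost minimization requires the marginal rate of technical substitution to equal the input-price ratio: MP_N/MP_K = w/r.
Here MP_N/MP_K = (1/3)·(K/N)/(1/3) = (K/N). Setting this equal to 8/1 = 8 gives K = 8N.
Substituting into Q = 24: 3·N^(1/3)·(8N)^(1/3) = 24.
Solving, N = 8 and K = 64.

N* = 8, K* = 64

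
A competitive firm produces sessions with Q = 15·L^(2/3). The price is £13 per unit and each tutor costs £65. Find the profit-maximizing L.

L* = 8

MP_L = (2/3)·15·L^(-1/3) = 10·L^(-1/3).
Profit maximization for a price taker requires P·MP_L = w: 13·10·L^(-1/3) = 65.
So L^(-1/3) = 0.5, which gives L = 8.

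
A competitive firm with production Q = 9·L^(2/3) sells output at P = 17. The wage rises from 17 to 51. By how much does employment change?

From P·MP_L = w with MP_L = 6·L^(-1/3), the labor demand is L(w) = (102/w)^(3).
At w = 17: L = 216. At w = 51: L = 8.
ΔL = 8 − 216 = -208.

ΔL = -208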